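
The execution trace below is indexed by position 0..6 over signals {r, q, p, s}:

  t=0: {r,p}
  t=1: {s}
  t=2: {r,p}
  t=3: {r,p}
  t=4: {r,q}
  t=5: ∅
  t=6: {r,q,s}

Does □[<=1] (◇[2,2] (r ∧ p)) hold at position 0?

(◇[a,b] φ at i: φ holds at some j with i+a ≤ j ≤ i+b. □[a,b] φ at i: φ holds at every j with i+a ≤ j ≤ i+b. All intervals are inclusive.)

Check ◇[2,2] (r ∧ p) at every j in [0,1]:
  j=0: holds (witness at 2)
  j=1: holds (witness at 3)
All positions satisfy it → formula holds.

Yes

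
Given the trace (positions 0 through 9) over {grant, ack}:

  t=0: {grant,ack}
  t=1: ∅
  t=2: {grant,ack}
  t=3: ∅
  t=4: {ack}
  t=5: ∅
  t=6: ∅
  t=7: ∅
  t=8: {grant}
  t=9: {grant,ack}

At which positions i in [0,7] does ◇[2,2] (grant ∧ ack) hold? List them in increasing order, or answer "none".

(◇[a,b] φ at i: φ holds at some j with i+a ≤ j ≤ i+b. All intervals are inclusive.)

Evaluate at each i in [0,7]:
  i=0: ✓ (witness j=2)
  i=1: ✗ (none in [3,3])
  i=2: ✗ (none in [4,4])
  i=3: ✗ (none in [5,5])
  i=4: ✗ (none in [6,6])
  i=5: ✗ (none in [7,7])
  i=6: ✗ (none in [8,8])
  i=7: ✓ (witness j=9)

0, 7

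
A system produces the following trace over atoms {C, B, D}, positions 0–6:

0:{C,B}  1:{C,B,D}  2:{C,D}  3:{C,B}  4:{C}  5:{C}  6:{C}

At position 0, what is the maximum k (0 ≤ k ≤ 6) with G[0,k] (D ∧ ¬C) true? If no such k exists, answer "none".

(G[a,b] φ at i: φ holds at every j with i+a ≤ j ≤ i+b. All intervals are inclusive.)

none

(D ∧ ¬C) must hold from j=0 onward; find where it first fails.
  j=0: fails → no k works.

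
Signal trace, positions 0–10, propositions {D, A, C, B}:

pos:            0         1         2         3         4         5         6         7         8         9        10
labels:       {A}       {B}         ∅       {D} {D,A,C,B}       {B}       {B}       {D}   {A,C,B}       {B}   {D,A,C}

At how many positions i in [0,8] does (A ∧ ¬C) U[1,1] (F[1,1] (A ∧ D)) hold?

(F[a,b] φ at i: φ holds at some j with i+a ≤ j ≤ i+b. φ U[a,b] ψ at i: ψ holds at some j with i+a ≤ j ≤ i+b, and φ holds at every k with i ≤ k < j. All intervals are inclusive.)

0

Evaluate at each i in [0,8]:
  i=0: ✗ (no rhs in [1,1])
  i=1: ✗ (no rhs in [2,2])
  i=2: ✗ (lhs fails at k=2 before rhs at j=3)
  i=3: ✗ (no rhs in [4,4])
  i=4: ✗ (no rhs in [5,5])
  i=5: ✗ (no rhs in [6,6])
  i=6: ✗ (no rhs in [7,7])
  i=7: ✗ (no rhs in [8,8])
  i=8: ✗ (lhs fails at k=8 before rhs at j=9)
Positions where it holds: {} → 0.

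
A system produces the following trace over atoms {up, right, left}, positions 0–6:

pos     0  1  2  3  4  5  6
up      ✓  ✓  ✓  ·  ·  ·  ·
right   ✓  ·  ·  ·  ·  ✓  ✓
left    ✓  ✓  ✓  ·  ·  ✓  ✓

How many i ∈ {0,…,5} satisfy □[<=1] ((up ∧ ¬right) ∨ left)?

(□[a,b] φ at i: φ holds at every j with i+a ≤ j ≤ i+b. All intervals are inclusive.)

3

Evaluate at each i in [0,5]:
  i=0: ✓ (all of [0,1])
  i=1: ✓ (all of [1,2])
  i=2: ✗ (fails at j=3)
  i=3: ✗ (fails at j=3)
  i=4: ✗ (fails at j=4)
  i=5: ✓ (all of [5,6])
Positions where it holds: {0, 1, 5} → 3.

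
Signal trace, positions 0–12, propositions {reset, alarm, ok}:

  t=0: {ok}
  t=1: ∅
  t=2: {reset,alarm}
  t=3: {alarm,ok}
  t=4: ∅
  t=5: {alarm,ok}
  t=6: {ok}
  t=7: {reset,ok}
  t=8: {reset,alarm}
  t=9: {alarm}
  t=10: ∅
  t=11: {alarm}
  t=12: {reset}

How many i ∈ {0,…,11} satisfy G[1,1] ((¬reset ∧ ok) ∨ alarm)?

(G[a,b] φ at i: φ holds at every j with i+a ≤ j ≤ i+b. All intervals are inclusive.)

Evaluate at each i in [0,11]:
  i=0: ✗ (fails at j=1)
  i=1: ✓ (all of [2,2])
  i=2: ✓ (all of [3,3])
  i=3: ✗ (fails at j=4)
  i=4: ✓ (all of [5,5])
  i=5: ✓ (all of [6,6])
  i=6: ✗ (fails at j=7)
  i=7: ✓ (all of [8,8])
  i=8: ✓ (all of [9,9])
  i=9: ✗ (fails at j=10)
  i=10: ✓ (all of [11,11])
  i=11: ✗ (fails at j=12)
Positions where it holds: {1, 2, 4, 5, 7, 8, 10} → 7.

7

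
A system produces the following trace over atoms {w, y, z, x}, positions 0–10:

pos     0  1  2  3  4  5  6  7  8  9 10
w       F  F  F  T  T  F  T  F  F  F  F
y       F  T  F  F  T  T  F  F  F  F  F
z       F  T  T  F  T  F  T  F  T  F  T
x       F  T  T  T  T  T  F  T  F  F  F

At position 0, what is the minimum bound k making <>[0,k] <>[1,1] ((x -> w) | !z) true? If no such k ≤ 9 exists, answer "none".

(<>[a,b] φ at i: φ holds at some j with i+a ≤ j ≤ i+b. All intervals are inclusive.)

2

Scan j = 0,1,… for <>[1,1] ((x -> w) | !z):
  j=0: fails
  j=1: fails
  j=2: holds
First hit at j=2, so smallest k = 2-0 = 2.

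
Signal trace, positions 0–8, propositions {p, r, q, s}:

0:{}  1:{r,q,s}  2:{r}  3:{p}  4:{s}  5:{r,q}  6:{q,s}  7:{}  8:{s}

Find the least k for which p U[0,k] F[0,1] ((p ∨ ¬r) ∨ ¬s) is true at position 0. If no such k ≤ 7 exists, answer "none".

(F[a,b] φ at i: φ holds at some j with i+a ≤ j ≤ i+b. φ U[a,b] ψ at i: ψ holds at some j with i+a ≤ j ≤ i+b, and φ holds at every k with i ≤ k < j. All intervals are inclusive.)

0

Need earliest j ≥ 0 with F[0,1] ((p ∨ ¬r) ∨ ¬s), and p at every k in [0,j-1].
  j=0: rhs holds (empty prefix). k = 0.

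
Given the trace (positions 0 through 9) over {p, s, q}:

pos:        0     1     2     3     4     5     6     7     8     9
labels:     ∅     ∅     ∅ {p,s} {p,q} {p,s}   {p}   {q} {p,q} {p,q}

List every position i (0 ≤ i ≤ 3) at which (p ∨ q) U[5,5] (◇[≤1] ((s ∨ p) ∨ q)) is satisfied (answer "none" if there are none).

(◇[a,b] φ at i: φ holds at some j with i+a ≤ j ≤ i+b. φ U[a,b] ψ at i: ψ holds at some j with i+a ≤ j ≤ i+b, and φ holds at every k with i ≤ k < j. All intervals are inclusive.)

3

Evaluate at each i in [0,3]:
  i=0: ✗ (lhs fails at k=0 before rhs at j=5)
  i=1: ✗ (lhs fails at k=1 before rhs at j=6)
  i=2: ✗ (lhs fails at k=2 before rhs at j=7)
  i=3: ✓ (rhs at j=8; lhs holds on [3,7])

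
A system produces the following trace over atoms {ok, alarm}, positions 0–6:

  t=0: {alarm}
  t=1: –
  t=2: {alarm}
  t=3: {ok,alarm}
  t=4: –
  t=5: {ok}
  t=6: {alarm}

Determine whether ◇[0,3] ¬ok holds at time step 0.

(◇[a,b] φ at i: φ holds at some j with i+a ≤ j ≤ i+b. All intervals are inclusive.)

Check ¬ok at each j in [0,3]:
  j=0: true
  j=1: true
  j=2: true
  j=3: false
Found at j=0 → formula holds.

Holds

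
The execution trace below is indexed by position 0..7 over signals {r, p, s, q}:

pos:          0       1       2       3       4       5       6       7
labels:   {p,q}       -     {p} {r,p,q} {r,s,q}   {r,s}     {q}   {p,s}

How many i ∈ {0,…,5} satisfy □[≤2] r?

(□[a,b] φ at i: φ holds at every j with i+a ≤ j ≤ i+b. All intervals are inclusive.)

1

Evaluate at each i in [0,5]:
  i=0: ✗ (fails at j=0)
  i=1: ✗ (fails at j=1)
  i=2: ✗ (fails at j=2)
  i=3: ✓ (all of [3,5])
  i=4: ✗ (fails at j=6)
  i=5: ✗ (fails at j=6)
Positions where it holds: {3} → 1.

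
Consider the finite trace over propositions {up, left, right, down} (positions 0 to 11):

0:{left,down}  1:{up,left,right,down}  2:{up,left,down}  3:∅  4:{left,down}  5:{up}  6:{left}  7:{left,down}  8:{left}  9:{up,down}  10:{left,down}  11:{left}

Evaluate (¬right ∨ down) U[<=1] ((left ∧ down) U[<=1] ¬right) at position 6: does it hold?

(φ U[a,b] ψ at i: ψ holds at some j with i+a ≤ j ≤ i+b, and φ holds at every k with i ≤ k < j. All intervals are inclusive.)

True

Need some j in [6,7] with ((left ∧ down) U[<=1] ¬right), and (¬right ∨ down) at every k in [6,j-1].
  j=6: ((left ∧ down) U[<=1] ¬right) holds; no prefix to check → satisfied.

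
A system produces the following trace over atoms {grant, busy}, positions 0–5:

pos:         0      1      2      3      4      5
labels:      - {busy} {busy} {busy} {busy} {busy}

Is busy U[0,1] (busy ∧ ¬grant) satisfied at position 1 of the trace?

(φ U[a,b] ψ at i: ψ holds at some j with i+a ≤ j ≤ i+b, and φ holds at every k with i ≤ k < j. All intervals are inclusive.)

Holds

Need some j in [1,2] with (busy ∧ ¬grant), and busy at every k in [1,j-1].
  j=1: (busy ∧ ¬grant) holds; no prefix to check → satisfied.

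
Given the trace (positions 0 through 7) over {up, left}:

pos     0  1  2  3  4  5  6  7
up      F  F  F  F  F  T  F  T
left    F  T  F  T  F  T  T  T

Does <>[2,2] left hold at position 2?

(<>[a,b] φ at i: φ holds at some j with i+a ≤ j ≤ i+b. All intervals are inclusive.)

Check left at each j in [4,4]:
  j=4: false
No position in the window satisfies it → formula fails.

Does not hold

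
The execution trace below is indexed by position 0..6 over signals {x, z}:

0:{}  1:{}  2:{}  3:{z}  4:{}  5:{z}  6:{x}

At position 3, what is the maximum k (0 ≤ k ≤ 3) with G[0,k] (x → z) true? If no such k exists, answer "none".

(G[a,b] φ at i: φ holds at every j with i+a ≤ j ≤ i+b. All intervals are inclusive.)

2

(x → z) must hold from j=3 onward; find where it first fails.
  j=3: holds
  j=4: holds
  j=5: holds
  j=6: fails
Holds on [3,5], so largest k = 2.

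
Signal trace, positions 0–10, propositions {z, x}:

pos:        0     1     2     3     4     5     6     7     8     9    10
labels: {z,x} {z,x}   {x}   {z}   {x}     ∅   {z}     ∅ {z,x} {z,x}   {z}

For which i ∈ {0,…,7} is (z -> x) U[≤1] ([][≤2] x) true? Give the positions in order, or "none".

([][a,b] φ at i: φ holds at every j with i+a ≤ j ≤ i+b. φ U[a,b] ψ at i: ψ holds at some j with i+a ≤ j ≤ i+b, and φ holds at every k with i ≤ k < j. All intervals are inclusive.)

Evaluate at each i in [0,7]:
  i=0: ✓ (rhs at j=0)
  i=1: ✗ (no rhs in [1,2])
  i=2: ✗ (no rhs in [2,3])
  i=3: ✗ (no rhs in [3,4])
  i=4: ✗ (no rhs in [4,5])
  i=5: ✗ (no rhs in [5,6])
  i=6: ✗ (no rhs in [6,7])
  i=7: ✗ (no rhs in [7,8])

0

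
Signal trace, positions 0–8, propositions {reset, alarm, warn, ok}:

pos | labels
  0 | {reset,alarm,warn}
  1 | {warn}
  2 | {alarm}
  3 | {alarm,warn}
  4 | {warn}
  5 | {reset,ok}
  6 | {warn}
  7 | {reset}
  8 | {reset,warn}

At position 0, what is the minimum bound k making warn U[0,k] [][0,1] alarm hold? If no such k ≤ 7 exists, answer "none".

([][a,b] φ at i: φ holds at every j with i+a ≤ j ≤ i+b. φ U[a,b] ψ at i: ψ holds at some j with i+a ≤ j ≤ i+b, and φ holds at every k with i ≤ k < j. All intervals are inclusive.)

Need earliest j ≥ 0 with [][0,1] alarm, and warn at every k in [0,j-1].
  j=0: rhs fails.
  j=1: rhs fails.
  j=2: rhs holds; lhs holds on [0,1]. k = 2.

2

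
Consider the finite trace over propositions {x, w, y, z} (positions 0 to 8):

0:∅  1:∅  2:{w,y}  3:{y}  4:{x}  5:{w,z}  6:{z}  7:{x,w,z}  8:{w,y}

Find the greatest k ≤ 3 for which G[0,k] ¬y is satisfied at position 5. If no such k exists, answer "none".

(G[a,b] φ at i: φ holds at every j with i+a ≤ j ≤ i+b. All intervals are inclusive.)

2

¬y must hold from j=5 onward; find where it first fails.
  j=5: holds
  j=6: holds
  j=7: holds
  j=8: fails
Holds on [5,7], so largest k = 2.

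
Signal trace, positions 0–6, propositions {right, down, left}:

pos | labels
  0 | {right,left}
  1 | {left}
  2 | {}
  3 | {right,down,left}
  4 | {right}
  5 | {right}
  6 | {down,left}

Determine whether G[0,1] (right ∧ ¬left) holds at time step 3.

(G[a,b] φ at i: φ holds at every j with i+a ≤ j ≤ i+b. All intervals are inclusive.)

Does not hold

Check (right ∧ ¬left) at every j in [3,4]:
  j=3: false
  j=4: true
Fails at j=3 → formula fails.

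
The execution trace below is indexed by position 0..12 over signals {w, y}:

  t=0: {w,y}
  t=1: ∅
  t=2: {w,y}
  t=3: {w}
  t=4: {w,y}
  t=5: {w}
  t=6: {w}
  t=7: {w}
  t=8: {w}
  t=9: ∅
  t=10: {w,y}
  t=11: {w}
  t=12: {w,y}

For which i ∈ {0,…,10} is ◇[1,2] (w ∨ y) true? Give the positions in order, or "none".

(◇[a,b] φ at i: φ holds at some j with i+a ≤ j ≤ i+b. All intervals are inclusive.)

Evaluate at each i in [0,10]:
  i=0: ✓ (witness j=2)
  i=1: ✓ (witness j=2)
  i=2: ✓ (witness j=3)
  i=3: ✓ (witness j=4)
  i=4: ✓ (witness j=5)
  i=5: ✓ (witness j=6)
  i=6: ✓ (witness j=7)
  i=7: ✓ (witness j=8)
  i=8: ✓ (witness j=10)
  i=9: ✓ (witness j=10)
  i=10: ✓ (witness j=11)

0, 1, 2, 3, 4, 5, 6, 7, 8, 9, 10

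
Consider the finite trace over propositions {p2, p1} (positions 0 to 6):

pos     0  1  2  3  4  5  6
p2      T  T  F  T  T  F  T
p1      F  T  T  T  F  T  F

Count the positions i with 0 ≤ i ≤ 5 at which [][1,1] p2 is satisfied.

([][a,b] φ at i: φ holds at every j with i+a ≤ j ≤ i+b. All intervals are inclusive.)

4

Evaluate at each i in [0,5]:
  i=0: ✓ (all of [1,1])
  i=1: ✗ (fails at j=2)
  i=2: ✓ (all of [3,3])
  i=3: ✓ (all of [4,4])
  i=4: ✗ (fails at j=5)
  i=5: ✓ (all of [6,6])
Positions where it holds: {0, 2, 3, 5} → 4.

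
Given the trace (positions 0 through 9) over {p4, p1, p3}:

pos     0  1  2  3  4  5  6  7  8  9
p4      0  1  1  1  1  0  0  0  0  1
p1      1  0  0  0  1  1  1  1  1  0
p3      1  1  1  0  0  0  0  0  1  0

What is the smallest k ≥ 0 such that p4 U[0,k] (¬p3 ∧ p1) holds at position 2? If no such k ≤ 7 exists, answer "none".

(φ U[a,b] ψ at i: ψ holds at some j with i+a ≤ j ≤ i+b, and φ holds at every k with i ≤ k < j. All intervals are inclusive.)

Need earliest j ≥ 2 with (¬p3 ∧ p1), and p4 at every k in [2,j-1].
  j=2: rhs fails.
  j=3: rhs fails.
  j=4: rhs holds; lhs holds on [2,3]. k = 2.

2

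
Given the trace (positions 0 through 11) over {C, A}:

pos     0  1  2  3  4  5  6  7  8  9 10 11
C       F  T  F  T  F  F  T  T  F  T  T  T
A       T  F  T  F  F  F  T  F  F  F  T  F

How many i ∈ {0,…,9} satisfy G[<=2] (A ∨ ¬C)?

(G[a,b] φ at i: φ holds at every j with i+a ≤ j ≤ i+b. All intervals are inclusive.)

1

Evaluate at each i in [0,9]:
  i=0: ✗ (fails at j=1)
  i=1: ✗ (fails at j=1)
  i=2: ✗ (fails at j=3)
  i=3: ✗ (fails at j=3)
  i=4: ✓ (all of [4,6])
  i=5: ✗ (fails at j=7)
  i=6: ✗ (fails at j=7)
  i=7: ✗ (fails at j=7)
  i=8: ✗ (fails at j=9)
  i=9: ✗ (fails at j=9)
Positions where it holds: {4} → 1.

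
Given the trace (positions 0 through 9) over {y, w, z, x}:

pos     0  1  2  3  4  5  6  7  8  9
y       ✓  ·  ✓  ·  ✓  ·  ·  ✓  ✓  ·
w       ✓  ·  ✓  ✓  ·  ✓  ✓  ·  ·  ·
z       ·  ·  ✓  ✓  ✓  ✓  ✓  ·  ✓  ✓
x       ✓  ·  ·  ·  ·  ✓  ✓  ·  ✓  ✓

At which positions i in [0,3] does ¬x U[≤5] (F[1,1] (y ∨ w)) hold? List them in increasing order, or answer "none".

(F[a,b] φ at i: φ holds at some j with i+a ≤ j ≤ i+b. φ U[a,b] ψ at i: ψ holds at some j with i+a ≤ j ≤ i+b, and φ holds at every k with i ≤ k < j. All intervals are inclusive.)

Evaluate at each i in [0,3]:
  i=0: ✗ (lhs fails at k=0 before rhs at j=1)
  i=1: ✓ (rhs at j=1)
  i=2: ✓ (rhs at j=2)
  i=3: ✓ (rhs at j=3)

1, 2, 3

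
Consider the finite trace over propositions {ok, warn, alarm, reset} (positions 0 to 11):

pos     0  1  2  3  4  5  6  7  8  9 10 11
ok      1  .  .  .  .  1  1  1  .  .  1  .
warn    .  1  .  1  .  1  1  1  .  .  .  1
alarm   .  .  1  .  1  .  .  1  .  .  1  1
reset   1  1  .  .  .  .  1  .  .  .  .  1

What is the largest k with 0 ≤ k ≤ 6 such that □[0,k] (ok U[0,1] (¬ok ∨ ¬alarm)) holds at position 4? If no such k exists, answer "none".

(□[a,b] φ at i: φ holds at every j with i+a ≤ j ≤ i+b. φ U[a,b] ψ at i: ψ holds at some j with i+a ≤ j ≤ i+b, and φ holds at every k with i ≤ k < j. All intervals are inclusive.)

(ok U[0,1] (¬ok ∨ ¬alarm)) must hold from j=4 onward; find where it first fails.
  j=4: holds
  j=5: holds
  j=6: holds
  j=7: holds
  j=8: holds
  j=9: holds
  j=10: holds
Holds through j=10; largest k = 6.

6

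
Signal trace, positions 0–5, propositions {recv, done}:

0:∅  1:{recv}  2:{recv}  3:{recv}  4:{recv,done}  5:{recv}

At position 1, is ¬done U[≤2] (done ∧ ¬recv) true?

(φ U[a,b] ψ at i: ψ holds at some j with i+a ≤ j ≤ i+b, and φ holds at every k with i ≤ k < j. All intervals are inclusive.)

Need some j in [1,3] with (done ∧ ¬recv), and ¬done at every k in [1,j-1].
  j=1: (done ∧ ¬recv) false.
  j=2: (done ∧ ¬recv) false.
  j=3: (done ∧ ¬recv) false.
No j in the window works → until fails.

False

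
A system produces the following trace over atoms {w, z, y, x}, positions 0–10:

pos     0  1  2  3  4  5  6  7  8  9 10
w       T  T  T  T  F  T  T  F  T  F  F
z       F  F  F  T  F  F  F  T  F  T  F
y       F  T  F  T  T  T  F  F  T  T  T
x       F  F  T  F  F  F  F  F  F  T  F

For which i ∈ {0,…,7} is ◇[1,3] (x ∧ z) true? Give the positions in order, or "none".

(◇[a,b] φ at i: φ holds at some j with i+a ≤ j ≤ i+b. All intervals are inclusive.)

Evaluate at each i in [0,7]:
  i=0: ✗ (none in [1,3])
  i=1: ✗ (none in [2,4])
  i=2: ✗ (none in [3,5])
  i=3: ✗ (none in [4,6])
  i=4: ✗ (none in [5,7])
  i=5: ✗ (none in [6,8])
  i=6: ✓ (witness j=9)
  i=7: ✓ (witness j=9)

6, 7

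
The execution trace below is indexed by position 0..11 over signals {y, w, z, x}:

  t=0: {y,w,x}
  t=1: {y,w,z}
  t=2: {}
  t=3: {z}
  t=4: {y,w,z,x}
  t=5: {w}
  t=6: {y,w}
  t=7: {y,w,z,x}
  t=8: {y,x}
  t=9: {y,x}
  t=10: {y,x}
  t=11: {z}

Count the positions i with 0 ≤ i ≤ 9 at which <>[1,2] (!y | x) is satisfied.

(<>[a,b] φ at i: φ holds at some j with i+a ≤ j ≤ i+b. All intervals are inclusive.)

10

Evaluate at each i in [0,9]:
  i=0: ✓ (witness j=2)
  i=1: ✓ (witness j=2)
  i=2: ✓ (witness j=3)
  i=3: ✓ (witness j=4)
  i=4: ✓ (witness j=5)
  i=5: ✓ (witness j=7)
  i=6: ✓ (witness j=7)
  i=7: ✓ (witness j=8)
  i=8: ✓ (witness j=9)
  i=9: ✓ (witness j=10)
Positions where it holds: {0, 1, 2, 3, 4, 5, 6, 7, 8, 9} → 10.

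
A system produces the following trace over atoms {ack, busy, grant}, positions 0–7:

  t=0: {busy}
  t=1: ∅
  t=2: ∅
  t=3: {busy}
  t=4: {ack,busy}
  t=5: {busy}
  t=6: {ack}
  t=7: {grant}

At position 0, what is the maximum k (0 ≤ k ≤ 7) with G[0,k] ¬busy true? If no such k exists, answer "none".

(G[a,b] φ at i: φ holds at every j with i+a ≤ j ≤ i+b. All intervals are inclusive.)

none

¬busy must hold from j=0 onward; find where it first fails.
  j=0: fails → no k works.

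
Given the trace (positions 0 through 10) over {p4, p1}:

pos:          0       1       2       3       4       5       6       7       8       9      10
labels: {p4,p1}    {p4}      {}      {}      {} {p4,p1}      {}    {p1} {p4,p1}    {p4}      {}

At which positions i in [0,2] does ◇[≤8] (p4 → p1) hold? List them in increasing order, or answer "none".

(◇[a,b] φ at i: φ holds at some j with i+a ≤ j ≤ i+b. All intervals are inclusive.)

Evaluate at each i in [0,2]:
  i=0: ✓ (witness j=0)
  i=1: ✓ (witness j=2)
  i=2: ✓ (witness j=2)

0, 1, 2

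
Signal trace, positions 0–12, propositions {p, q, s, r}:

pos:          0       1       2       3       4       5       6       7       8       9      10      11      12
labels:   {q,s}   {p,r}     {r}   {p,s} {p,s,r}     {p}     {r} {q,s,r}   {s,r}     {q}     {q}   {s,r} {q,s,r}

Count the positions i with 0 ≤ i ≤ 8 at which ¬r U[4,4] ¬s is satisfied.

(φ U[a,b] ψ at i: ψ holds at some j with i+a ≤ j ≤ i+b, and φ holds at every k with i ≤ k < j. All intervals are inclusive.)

Evaluate at each i in [0,8]:
  i=0: ✗ (no rhs in [4,4])
  i=1: ✗ (lhs fails at k=1 before rhs at j=5)
  i=2: ✗ (lhs fails at k=2 before rhs at j=6)
  i=3: ✗ (no rhs in [7,7])
  i=4: ✗ (no rhs in [8,8])
  i=5: ✗ (lhs fails at k=6 before rhs at j=9)
  i=6: ✗ (lhs fails at k=6 before rhs at j=10)
  i=7: ✗ (no rhs in [11,11])
  i=8: ✗ (no rhs in [12,12])
Positions where it holds: {} → 0.

0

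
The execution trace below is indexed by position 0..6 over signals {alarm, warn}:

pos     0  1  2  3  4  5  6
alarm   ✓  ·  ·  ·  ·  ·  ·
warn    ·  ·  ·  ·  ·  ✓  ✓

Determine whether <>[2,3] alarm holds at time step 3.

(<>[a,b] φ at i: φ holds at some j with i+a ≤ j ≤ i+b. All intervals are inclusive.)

False

Check alarm at each j in [5,6]:
  j=5: false
  j=6: false
No position in the window satisfies it → formula fails.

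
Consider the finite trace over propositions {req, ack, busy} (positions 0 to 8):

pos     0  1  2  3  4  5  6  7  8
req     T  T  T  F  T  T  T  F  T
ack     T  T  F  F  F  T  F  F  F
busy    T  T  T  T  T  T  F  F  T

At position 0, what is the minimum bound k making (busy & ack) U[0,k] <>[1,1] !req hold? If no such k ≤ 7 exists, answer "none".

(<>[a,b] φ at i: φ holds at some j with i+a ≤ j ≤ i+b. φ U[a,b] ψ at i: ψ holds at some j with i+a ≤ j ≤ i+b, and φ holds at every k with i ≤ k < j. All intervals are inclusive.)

2

Need earliest j ≥ 0 with <>[1,1] !req, and (busy & ack) at every k in [0,j-1].
  j=0: rhs fails.
  j=1: rhs fails.
  j=2: rhs holds; lhs holds on [0,1]. k = 2.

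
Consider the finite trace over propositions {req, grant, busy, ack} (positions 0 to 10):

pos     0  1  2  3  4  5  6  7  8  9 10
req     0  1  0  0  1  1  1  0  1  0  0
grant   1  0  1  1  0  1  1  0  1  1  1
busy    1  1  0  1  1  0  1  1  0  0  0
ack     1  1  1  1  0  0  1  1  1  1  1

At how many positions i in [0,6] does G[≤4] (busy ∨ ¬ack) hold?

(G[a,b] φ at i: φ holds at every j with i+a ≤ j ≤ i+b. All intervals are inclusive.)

1

Evaluate at each i in [0,6]:
  i=0: ✗ (fails at j=2)
  i=1: ✗ (fails at j=2)
  i=2: ✗ (fails at j=2)
  i=3: ✓ (all of [3,7])
  i=4: ✗ (fails at j=8)
  i=5: ✗ (fails at j=8)
  i=6: ✗ (fails at j=8)
Positions where it holds: {3} → 1.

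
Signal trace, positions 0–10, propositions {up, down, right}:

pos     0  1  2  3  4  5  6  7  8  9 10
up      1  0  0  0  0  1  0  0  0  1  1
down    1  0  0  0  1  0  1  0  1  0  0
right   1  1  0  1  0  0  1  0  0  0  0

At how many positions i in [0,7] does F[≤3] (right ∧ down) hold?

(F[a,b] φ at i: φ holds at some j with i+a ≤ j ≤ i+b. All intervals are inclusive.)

5

Evaluate at each i in [0,7]:
  i=0: ✓ (witness j=0)
  i=1: ✗ (none in [1,4])
  i=2: ✗ (none in [2,5])
  i=3: ✓ (witness j=6)
  i=4: ✓ (witness j=6)
  i=5: ✓ (witness j=6)
  i=6: ✓ (witness j=6)
  i=7: ✗ (none in [7,10])
Positions where it holds: {0, 3, 4, 5, 6} → 5.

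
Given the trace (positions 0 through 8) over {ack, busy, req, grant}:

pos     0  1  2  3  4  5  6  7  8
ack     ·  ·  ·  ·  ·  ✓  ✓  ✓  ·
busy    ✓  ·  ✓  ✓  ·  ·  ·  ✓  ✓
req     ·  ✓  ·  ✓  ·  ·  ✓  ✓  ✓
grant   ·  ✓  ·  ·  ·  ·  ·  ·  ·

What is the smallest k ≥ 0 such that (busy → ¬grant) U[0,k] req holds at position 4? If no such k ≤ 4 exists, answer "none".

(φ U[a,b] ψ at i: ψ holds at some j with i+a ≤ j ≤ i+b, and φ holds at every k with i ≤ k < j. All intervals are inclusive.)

Need earliest j ≥ 4 with req, and (busy → ¬grant) at every k in [4,j-1].
  j=4: rhs fails.
  j=5: rhs fails.
  j=6: rhs holds; lhs holds on [4,5]. k = 2.

2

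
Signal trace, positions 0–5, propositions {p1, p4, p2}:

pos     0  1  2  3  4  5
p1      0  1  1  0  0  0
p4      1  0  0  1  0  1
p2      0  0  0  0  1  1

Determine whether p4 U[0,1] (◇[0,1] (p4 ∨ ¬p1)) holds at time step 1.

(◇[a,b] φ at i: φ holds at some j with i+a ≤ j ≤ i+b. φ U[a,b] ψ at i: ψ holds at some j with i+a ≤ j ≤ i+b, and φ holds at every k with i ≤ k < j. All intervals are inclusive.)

False

Need some j in [1,2] with ◇[0,1] (p4 ∨ ¬p1), and p4 at every k in [1,j-1].
  j=1: ◇[0,1] (p4 ∨ ¬p1) — fails (none in [1,2]).
  j=2: ◇[0,1] (p4 ∨ ¬p1) holds, but p4 fails at k=1 → not this j.
No j in the window works → until fails.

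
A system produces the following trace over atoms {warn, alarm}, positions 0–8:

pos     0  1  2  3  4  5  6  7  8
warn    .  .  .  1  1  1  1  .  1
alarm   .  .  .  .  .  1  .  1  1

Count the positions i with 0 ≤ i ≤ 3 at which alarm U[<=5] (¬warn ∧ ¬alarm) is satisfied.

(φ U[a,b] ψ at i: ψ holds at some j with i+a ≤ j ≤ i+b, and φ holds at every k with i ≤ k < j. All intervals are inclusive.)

3

Evaluate at each i in [0,3]:
  i=0: ✓ (rhs at j=0)
  i=1: ✓ (rhs at j=1)
  i=2: ✓ (rhs at j=2)
  i=3: ✗ (no rhs in [3,8])
Positions where it holds: {0, 1, 2} → 3.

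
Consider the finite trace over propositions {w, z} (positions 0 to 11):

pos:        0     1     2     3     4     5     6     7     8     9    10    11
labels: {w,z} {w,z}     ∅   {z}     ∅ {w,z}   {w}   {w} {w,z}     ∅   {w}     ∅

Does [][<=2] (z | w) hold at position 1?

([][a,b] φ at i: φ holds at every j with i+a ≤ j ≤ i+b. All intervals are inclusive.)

Check (z | w) at every j in [1,3]:
  j=1: true
  j=2: false
  j=3: true
Fails at j=2 → formula fails.

No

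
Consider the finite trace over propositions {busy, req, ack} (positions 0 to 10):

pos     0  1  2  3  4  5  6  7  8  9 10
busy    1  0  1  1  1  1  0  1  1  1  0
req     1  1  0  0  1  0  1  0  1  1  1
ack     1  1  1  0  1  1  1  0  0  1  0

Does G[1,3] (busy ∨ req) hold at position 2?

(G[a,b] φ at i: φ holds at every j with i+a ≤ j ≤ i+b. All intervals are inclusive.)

Check (busy ∨ req) at every j in [3,5]:
  j=3: true
  j=4: true
  j=5: true
All positions satisfy it → formula holds.

True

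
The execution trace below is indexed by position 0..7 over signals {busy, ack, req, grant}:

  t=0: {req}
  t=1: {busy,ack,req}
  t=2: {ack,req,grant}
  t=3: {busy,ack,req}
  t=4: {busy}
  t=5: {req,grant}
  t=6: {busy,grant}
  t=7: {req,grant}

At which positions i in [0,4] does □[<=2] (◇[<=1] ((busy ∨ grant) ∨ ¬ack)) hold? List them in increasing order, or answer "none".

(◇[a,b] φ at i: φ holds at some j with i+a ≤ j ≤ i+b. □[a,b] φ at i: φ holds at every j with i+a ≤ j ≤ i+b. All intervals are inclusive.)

0, 1, 2, 3, 4

Evaluate at each i in [0,4]:
  i=0: ✓ (all of [0,2])
  i=1: ✓ (all of [1,3])
  i=2: ✓ (all of [2,4])
  i=3: ✓ (all of [3,5])
  i=4: ✓ (all of [4,6])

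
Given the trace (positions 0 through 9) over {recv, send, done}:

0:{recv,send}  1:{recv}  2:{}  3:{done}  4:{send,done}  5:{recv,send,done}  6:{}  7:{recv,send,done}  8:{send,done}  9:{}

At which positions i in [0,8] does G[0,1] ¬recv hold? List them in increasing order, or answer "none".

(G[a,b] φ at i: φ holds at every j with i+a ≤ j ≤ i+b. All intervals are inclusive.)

2, 3, 8

Evaluate at each i in [0,8]:
  i=0: ✗ (fails at j=0)
  i=1: ✗ (fails at j=1)
  i=2: ✓ (all of [2,3])
  i=3: ✓ (all of [3,4])
  i=4: ✗ (fails at j=5)
  i=5: ✗ (fails at j=5)
  i=6: ✗ (fails at j=7)
  i=7: ✗ (fails at j=7)
  i=8: ✓ (all of [8,9])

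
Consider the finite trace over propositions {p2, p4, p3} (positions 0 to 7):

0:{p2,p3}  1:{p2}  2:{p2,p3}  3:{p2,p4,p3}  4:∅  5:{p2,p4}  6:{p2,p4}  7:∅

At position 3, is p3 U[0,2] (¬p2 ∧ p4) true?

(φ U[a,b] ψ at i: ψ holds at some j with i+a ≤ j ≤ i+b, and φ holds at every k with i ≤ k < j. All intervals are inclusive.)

Need some j in [3,5] with (¬p2 ∧ p4), and p3 at every k in [3,j-1].
  j=3: (¬p2 ∧ p4) false.
  j=4: (¬p2 ∧ p4) false.
  j=5: (¬p2 ∧ p4) false.
No j in the window works → until fails.

No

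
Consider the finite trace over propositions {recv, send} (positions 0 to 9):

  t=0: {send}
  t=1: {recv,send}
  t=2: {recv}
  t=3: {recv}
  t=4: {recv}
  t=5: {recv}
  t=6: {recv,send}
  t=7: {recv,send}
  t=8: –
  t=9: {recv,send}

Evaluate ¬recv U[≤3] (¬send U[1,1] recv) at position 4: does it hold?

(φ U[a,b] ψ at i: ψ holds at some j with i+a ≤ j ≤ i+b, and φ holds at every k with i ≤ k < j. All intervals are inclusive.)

Need some j in [4,7] with (¬send U[1,1] recv), and ¬recv at every k in [4,j-1].
  j=4: (¬send U[1,1] recv) holds; no prefix to check → satisfied.

True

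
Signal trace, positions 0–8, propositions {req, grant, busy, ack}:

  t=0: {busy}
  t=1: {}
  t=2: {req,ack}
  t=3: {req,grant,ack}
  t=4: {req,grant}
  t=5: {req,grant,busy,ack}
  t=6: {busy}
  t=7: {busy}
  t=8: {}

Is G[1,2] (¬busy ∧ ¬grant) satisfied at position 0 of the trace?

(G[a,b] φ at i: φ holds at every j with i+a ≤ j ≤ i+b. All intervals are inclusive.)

Check (¬busy ∧ ¬grant) at every j in [1,2]:
  j=1: true
  j=2: true
All positions satisfy it → formula holds.

True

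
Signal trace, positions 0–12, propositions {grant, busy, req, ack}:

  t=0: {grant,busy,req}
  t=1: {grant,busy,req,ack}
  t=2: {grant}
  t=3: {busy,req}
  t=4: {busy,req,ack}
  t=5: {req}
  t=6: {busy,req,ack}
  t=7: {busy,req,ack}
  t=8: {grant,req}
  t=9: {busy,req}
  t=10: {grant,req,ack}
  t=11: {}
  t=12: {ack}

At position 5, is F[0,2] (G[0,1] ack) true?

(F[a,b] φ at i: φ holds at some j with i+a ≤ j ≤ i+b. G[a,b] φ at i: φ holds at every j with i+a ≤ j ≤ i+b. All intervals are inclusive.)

True

Check G[0,1] ack at each j in [5,7]:
  j=5: fails at 5
  j=6: holds on [6,7]
  j=7: fails at 8
Found at j=6 → formula holds.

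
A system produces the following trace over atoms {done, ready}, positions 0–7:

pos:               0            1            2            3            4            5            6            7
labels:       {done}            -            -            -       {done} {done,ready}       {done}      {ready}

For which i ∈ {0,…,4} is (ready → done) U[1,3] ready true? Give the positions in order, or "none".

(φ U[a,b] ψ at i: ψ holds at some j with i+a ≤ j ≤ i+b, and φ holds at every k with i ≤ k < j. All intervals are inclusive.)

Evaluate at each i in [0,4]:
  i=0: ✗ (no rhs in [1,3])
  i=1: ✗ (no rhs in [2,4])
  i=2: ✓ (rhs at j=5; lhs holds on [2,4])
  i=3: ✓ (rhs at j=5; lhs holds on [3,4])
  i=4: ✓ (rhs at j=5; lhs holds on [4,4])

2, 3, 4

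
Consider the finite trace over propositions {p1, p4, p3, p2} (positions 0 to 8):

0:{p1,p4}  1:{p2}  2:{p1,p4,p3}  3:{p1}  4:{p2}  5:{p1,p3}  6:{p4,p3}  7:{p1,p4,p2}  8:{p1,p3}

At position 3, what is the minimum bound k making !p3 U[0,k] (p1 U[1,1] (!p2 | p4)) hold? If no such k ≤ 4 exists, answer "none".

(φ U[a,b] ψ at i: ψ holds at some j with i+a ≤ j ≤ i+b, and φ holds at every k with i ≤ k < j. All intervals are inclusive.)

Need earliest j ≥ 3 with (p1 U[1,1] (!p2 | p4)), and !p3 at every k in [3,j-1].
  j=3: rhs fails.
  j=4: rhs fails.
  j=5: rhs holds; lhs holds on [3,4]. k = 2.

2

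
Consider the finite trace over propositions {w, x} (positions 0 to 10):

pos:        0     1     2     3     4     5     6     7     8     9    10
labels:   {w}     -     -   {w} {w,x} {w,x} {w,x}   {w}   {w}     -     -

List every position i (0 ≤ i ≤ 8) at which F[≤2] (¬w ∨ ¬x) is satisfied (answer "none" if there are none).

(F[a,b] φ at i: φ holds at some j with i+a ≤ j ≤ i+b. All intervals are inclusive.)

Evaluate at each i in [0,8]:
  i=0: ✓ (witness j=0)
  i=1: ✓ (witness j=1)
  i=2: ✓ (witness j=2)
  i=3: ✓ (witness j=3)
  i=4: ✗ (none in [4,6])
  i=5: ✓ (witness j=7)
  i=6: ✓ (witness j=7)
  i=7: ✓ (witness j=7)
  i=8: ✓ (witness j=8)

0, 1, 2, 3, 5, 6, 7, 8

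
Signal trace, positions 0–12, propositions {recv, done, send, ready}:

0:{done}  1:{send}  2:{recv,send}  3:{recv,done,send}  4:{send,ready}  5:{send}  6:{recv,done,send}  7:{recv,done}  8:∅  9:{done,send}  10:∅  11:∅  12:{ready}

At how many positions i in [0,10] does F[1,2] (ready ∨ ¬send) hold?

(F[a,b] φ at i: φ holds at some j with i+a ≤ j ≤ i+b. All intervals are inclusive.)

Evaluate at each i in [0,10]:
  i=0: ✗ (none in [1,2])
  i=1: ✗ (none in [2,3])
  i=2: ✓ (witness j=4)
  i=3: ✓ (witness j=4)
  i=4: ✗ (none in [5,6])
  i=5: ✓ (witness j=7)
  i=6: ✓ (witness j=7)
  i=7: ✓ (witness j=8)
  i=8: ✓ (witness j=10)
  i=9: ✓ (witness j=10)
  i=10: ✓ (witness j=11)
Positions where it holds: {2, 3, 5, 6, 7, 8, 9, 10} → 8.

8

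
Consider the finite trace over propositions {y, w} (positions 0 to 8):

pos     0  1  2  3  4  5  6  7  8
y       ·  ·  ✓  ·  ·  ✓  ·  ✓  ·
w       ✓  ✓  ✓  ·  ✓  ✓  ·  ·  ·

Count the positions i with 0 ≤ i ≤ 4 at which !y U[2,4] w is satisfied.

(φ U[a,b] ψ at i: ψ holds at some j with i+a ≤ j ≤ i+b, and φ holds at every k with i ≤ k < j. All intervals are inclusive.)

Evaluate at each i in [0,4]:
  i=0: ✓ (rhs at j=2; lhs holds on [0,1])
  i=1: ✗ (lhs fails at k=2 before rhs at j=4)
  i=2: ✗ (lhs fails at k=2 before rhs at j=4)
  i=3: ✓ (rhs at j=5; lhs holds on [3,4])
  i=4: ✗ (no rhs in [6,8])
Positions where it holds: {0, 3} → 2.

2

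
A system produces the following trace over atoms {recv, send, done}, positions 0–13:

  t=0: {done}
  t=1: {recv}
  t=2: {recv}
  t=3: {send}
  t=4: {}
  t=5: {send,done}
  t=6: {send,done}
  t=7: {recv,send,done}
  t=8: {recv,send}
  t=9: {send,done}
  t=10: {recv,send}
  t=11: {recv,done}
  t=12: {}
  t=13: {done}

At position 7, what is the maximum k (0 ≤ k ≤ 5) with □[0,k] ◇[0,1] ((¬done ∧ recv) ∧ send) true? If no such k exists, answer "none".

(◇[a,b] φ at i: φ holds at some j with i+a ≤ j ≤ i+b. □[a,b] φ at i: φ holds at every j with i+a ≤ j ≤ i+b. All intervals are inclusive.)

3

◇[0,1] ((¬done ∧ recv) ∧ send) must hold from j=7 onward; find where it first fails.
  j=7: holds
  j=8: holds
  j=9: holds
  j=10: holds
  j=11: fails
Holds on [7,10], so largest k = 3.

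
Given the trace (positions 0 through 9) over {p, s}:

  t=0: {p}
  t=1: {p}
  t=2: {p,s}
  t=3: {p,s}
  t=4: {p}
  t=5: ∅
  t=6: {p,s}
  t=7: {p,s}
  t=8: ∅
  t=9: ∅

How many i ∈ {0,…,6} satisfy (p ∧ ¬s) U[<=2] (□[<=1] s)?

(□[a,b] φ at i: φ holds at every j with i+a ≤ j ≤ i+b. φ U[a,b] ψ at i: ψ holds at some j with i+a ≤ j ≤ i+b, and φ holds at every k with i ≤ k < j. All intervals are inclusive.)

4

Evaluate at each i in [0,6]:
  i=0: ✓ (rhs at j=2; lhs holds on [0,1])
  i=1: ✓ (rhs at j=2; lhs holds on [1,1])
  i=2: ✓ (rhs at j=2)
  i=3: ✗ (no rhs in [3,5])
  i=4: ✗ (lhs fails at k=5 before rhs at j=6)
  i=5: ✗ (lhs fails at k=5 before rhs at j=6)
  i=6: ✓ (rhs at j=6)
Positions where it holds: {0, 1, 2, 6} → 4.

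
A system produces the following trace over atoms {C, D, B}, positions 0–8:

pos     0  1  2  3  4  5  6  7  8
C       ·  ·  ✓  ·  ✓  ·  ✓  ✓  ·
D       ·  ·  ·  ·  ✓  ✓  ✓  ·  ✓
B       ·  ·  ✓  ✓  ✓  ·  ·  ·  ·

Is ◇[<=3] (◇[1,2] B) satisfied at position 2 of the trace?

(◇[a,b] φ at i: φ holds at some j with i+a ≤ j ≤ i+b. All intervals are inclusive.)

Check ◇[1,2] B at each j in [2,5]:
  j=2: holds (witness at 3)
  j=3: holds (witness at 4)
  j=4: fails (none in [5,6])
  j=5: fails (none in [6,7])
Found at j=2 → formula holds.

Yes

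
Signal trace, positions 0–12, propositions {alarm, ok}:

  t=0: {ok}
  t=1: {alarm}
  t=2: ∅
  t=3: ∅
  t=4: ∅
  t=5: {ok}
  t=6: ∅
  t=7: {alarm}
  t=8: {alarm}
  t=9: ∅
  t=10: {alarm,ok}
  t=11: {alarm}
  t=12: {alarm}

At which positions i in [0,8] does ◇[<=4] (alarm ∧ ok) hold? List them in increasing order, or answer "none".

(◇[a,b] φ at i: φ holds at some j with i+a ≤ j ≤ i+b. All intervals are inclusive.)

6, 7, 8

Evaluate at each i in [0,8]:
  i=0: ✗ (none in [0,4])
  i=1: ✗ (none in [1,5])
  i=2: ✗ (none in [2,6])
  i=3: ✗ (none in [3,7])
  i=4: ✗ (none in [4,8])
  i=5: ✗ (none in [5,9])
  i=6: ✓ (witness j=10)
  i=7: ✓ (witness j=10)
  i=8: ✓ (witness j=10)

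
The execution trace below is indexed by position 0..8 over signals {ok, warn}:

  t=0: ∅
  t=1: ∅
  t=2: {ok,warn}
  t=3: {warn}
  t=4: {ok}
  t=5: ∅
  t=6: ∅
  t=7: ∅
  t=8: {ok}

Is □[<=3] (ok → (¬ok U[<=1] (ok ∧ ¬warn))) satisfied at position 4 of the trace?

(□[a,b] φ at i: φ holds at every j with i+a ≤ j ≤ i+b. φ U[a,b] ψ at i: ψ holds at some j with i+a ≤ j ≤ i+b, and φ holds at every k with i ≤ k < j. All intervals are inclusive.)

Check (ok → (¬ok U[<=1] (ok ∧ ¬warn))) at every j in [4,7]:
  j=4: antecedent true; consequent holds → ✓
  j=5: antecedent false → ✓
  j=6: antecedent false → ✓
  j=7: antecedent false → ✓
All positions satisfy it → formula holds.

Yes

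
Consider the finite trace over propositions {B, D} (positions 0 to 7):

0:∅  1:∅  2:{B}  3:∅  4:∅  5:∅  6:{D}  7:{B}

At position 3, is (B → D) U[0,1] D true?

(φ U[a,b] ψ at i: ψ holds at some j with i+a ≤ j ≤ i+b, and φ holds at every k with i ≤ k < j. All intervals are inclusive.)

Need some j in [3,4] with D, and (B → D) at every k in [3,j-1].
  j=3: D false.
  j=4: D false.
No j in the window works → until fails.

Does not hold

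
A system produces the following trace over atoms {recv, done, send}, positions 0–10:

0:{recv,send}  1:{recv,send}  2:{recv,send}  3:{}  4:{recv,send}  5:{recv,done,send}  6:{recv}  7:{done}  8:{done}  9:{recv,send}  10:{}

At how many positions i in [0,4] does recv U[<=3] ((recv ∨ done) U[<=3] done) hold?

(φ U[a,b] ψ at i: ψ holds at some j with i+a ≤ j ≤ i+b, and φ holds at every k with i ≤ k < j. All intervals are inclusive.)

1

Evaluate at each i in [0,4]:
  i=0: ✗ (no rhs in [0,3])
  i=1: ✗ (lhs fails at k=3 before rhs at j=4)
  i=2: ✗ (lhs fails at k=3 before rhs at j=4)
  i=3: ✗ (lhs fails at k=3 before rhs at j=4)
  i=4: ✓ (rhs at j=4)
Positions where it holds: {4} → 1.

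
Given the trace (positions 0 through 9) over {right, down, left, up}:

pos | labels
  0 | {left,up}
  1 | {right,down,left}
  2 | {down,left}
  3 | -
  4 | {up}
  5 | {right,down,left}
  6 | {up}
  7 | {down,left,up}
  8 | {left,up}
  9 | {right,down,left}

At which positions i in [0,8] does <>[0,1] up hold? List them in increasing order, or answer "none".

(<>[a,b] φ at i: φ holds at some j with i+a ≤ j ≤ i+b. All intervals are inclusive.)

Evaluate at each i in [0,8]:
  i=0: ✓ (witness j=0)
  i=1: ✗ (none in [1,2])
  i=2: ✗ (none in [2,3])
  i=3: ✓ (witness j=4)
  i=4: ✓ (witness j=4)
  i=5: ✓ (witness j=6)
  i=6: ✓ (witness j=6)
  i=7: ✓ (witness j=7)
  i=8: ✓ (witness j=8)

0, 3, 4, 5, 6, 7, 8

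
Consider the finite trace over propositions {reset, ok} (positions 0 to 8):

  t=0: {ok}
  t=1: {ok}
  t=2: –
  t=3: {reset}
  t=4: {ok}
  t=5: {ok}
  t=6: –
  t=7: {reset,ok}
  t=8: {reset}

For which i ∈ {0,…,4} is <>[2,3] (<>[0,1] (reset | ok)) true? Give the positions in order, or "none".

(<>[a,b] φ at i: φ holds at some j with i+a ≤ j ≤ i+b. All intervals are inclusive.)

0, 1, 2, 3, 4

Evaluate at each i in [0,4]:
  i=0: ✓ (witness j=2)
  i=1: ✓ (witness j=3)
  i=2: ✓ (witness j=4)
  i=3: ✓ (witness j=5)
  i=4: ✓ (witness j=6)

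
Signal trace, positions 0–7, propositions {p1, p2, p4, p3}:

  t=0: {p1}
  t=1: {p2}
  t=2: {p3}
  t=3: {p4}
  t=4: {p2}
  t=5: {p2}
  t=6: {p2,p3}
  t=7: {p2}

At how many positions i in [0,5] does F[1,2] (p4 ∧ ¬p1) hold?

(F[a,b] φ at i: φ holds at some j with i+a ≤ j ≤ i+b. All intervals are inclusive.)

Evaluate at each i in [0,5]:
  i=0: ✗ (none in [1,2])
  i=1: ✓ (witness j=3)
  i=2: ✓ (witness j=3)
  i=3: ✗ (none in [4,5])
  i=4: ✗ (none in [5,6])
  i=5: ✗ (none in [6,7])
Positions where it holds: {1, 2} → 2.

2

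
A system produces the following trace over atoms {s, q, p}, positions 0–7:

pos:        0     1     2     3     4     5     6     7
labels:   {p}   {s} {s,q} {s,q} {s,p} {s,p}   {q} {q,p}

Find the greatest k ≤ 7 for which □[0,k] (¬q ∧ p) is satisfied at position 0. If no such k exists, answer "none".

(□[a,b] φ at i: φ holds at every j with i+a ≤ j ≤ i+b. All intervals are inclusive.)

(¬q ∧ p) must hold from j=0 onward; find where it first fails.
  j=0: holds
  j=1: fails
Holds on [0,0], so largest k = 0.

0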